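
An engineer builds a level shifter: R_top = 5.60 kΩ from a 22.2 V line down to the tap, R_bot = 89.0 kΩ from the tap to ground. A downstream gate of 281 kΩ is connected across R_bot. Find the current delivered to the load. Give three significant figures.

I_L ≈ 0.0730 mA

R_bot‖R_L = 67.59 kΩ; V_out = 22.2 × 67.59/73.19 = 20.50 V.
I_L = V_out / R_L = 20.50 / 281 kΩ = 0.0730 mA.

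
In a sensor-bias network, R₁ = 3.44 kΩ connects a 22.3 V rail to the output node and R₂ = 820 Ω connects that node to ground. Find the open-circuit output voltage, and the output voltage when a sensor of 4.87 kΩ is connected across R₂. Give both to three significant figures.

Unloaded: 4.29 V; loaded: 3.78 V

Open-circuit: V = 22.3 × 820/(3440 + 820) = 4.29 V.
With the load, R₂ becomes R₂‖R_L = 701.8 Ω, so V = 22.3 × 701.8/4142 = 3.78 V.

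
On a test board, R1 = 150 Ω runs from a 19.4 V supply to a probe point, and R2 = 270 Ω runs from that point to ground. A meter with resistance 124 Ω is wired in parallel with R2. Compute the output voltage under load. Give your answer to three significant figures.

The load sits in parallel with R2: R2‖R_L = (270 × 124) / (270 + 124) = 84.97 Ω.
V_out = 19.4 × 84.97 / (150 + 84.97) = 19.4 × 84.97/235.0 = 7.02 V.

V_out ≈ 7.02 V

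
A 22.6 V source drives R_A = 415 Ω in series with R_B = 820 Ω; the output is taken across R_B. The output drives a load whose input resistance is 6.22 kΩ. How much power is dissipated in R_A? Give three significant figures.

Total resistance from the source is R_A + (R_B‖R_L) = 1139 Ω, so I = 22.6/1139 Ω = 19.83 mA.
P = I²·R_A = (19.83 mA)² × 415 Ω = 163 mW.

P ≈ 163 mW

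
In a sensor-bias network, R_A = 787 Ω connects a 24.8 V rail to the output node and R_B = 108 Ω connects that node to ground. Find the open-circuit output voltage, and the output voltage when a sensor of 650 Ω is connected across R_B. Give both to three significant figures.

Unloaded: 2.99 V; loaded: 2.61 V

Open-circuit: V = 24.8 × 108/(787 + 108) = 2.99 V.
With the load, R_B becomes R_B‖R_L = 92.61 Ω, so V = 24.8 × 92.61/879.6 = 2.61 V.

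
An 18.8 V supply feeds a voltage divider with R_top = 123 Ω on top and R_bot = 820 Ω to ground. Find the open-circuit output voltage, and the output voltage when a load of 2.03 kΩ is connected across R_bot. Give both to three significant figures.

Open-circuit: V = 18.8 × 820/(123 + 820) = 16.3 V.
With the load, R_bot becomes R_bot‖R_L = 584.1 Ω, so V = 18.8 × 584.1/707.1 = 15.5 V.

Unloaded: 16.3 V; loaded: 15.5 V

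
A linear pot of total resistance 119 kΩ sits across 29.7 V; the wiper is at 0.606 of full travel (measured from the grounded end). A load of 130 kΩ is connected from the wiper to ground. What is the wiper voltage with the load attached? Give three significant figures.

The wiper splits the pot into (1−α)R = 46.89 kΩ above and αR = 72.11 kΩ below.
Lower section ‖ load = 46.38 kΩ.
V_wiper = 29.7 × 46.38/(46.89 + 46.38) = 14.8 V.

V ≈ 14.8 V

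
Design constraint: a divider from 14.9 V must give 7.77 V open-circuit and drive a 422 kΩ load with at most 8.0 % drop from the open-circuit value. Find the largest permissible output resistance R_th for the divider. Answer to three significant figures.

Loading drop = R_th/(R_th + R_L) ≤ 0.0800, so R_th ≤ R_L · ε/(1−ε) = 422 kΩ × 0.0800/0.9200 = 36.7 kΩ.

R_th ≤ 36.7 kΩ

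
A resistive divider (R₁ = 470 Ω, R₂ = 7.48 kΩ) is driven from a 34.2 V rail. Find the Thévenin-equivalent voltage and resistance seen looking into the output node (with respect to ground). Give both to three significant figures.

V_th = 32.2 V, R_th = 442 Ω

V_th is the open-circuit tap voltage: 34.2 × 7480/(470 + 7480) = 32.2 V.
With the supply zeroed, R₁ and R₂ appear in parallel from the tap: R_th = R₁‖R₂ = (470 × 7480)/7950 = 442 Ω.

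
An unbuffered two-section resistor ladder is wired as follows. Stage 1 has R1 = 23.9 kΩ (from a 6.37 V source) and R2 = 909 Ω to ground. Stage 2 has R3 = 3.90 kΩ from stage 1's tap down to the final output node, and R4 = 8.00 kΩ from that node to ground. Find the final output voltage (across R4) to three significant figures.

Stage 2 presents R3+R4 = 11900 Ω as a load on stage 1's tap.
Stage 1's lower leg becomes R2‖(R3+R4) = 844.5 Ω, so V_mid = 6.37 × 844.5/24740 = 0.2174 V.
Stage 2 is itself unloaded: V_out = V_mid × R4/(R3+R4) = 0.2174 × 8000/11900 = 0.146 V.

V_out ≈ 0.146 V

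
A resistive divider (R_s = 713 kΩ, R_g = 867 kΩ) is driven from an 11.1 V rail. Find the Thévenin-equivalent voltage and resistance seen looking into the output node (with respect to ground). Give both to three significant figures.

V_th is the open-circuit tap voltage: 11.1 × 867/(713 + 867) = 6.09 V.
With the supply zeroed, R_s and R_g appear in parallel from the tap: R_th = R_s‖R_g = (713 × 867)/1580 = 391 kΩ.

V_th = 6.09 V, R_th = 391 kΩ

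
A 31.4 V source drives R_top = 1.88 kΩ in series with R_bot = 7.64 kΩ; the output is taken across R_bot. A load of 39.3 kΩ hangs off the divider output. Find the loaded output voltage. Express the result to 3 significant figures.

The load sits in parallel with R_bot: R_bot‖R_L = (7.64 × 39.3) / (7.64 + 39.3) = 6.397 kΩ.
V_out = 31.4 × 6.397 / (1.88 + 6.397) = 31.4 × 6.397/8.277 = 24.3 V.

V_out ≈ 24.3 V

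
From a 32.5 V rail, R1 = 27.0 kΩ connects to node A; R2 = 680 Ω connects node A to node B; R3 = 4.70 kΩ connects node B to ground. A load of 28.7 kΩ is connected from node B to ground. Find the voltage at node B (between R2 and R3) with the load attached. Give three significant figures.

V ≈ 4.14 V

At node B, R3 is in parallel with the load: R3‖R_L = 4039 Ω.
Below node A the resistance is R2 + (R3‖R_L) = 4719 Ω, so V_A = 32.5 × 4719/31720 = 4.835 V.
Then V_B = V_A × (R3‖R_L)/(R2 + R3‖R_L) = 4.835 × 4039/4719 = 4.14 V.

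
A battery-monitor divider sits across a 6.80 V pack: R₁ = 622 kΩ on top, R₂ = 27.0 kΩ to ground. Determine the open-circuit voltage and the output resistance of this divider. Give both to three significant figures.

V_th is the open-circuit tap voltage: 6.80 × 27.0/(622 + 27.0) = 0.283 V.
With the supply zeroed, R₁ and R₂ appear in parallel from the tap: R_th = R₁‖R₂ = (622 × 27.0)/649.0 = 25.9 kΩ.

V_th = 0.283 V, R_th = 25.9 kΩ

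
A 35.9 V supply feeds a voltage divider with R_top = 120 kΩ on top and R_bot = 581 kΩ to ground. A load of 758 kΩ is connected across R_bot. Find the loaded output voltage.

V_out ≈ 26.3 V

The load sits in parallel with R_bot: R_bot‖R_L = (581 × 758) / (581 + 758) = 328.9 kΩ.
V_out = 35.9 × 328.9 / (120 + 328.9) = 35.9 × 328.9/448.9 = 26.3 V.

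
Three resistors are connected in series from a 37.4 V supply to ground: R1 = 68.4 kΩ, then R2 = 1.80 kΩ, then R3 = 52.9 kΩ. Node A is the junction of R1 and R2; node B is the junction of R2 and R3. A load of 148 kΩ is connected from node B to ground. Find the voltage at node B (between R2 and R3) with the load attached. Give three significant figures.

At node B, R3 is in parallel with the load: R3‖R_L = 38.97 kΩ.
Below node A the resistance is R2 + (R3‖R_L) = 40.77 kΩ, so V_A = 37.4 × 40.77/109.2 = 13.97 V.
Then V_B = V_A × (R3‖R_L)/(R2 + R3‖R_L) = 13.97 × 38.97/40.77 = 13.4 V.

V ≈ 13.4 V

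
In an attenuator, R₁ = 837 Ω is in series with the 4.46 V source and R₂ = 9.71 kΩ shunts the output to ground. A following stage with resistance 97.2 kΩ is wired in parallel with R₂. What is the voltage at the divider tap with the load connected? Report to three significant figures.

V_out ≈ 4.07 V

The load sits in parallel with R₂: R₂‖R_L = (9710 × 97200) / (9710 + 97200) = 8828 Ω.
V_out = 4.46 × 8828 / (837 + 8828) = 4.46 × 8828/9665 = 4.07 V.
(Unloaded it would have been 4.11 V.)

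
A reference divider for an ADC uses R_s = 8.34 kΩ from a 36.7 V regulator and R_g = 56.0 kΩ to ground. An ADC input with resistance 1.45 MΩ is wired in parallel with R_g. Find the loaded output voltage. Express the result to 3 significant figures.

The load sits in parallel with R_g: R_g‖R_L = (56.0 × 1450) / (56.0 + 1450) = 53.92 kΩ.
V_out = 36.7 × 53.92 / (8.34 + 53.92) = 36.7 × 53.92/62.26 = 31.8 V.

V_out ≈ 31.8 V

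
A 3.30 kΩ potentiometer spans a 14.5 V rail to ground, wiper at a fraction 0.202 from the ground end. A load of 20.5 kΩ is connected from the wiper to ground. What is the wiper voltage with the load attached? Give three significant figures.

V ≈ 2.85 V

The wiper splits the pot into (1−α)R = 2633 Ω above and αR = 666.6 Ω below.
Lower section ‖ load = 645.6 Ω.
V_wiper = 14.5 × 645.6/(2633 + 645.6) = 2.85 V.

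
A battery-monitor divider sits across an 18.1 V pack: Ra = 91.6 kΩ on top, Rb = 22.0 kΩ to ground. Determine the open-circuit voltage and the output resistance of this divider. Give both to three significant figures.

V_th = 3.51 V, R_th = 17.7 kΩ

V_th is the open-circuit tap voltage: 18.1 × 22.0/(91.6 + 22.0) = 3.51 V.
With the supply zeroed, Ra and Rb appear in parallel from the tap: R_th = Ra‖Rb = (91.6 × 22.0)/113.6 = 17.7 kΩ.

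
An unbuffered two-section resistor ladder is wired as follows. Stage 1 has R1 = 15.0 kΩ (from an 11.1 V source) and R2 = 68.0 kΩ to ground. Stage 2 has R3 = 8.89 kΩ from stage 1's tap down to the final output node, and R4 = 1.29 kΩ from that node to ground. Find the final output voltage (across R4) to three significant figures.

Stage 2 presents R3+R4 = 10.18 kΩ as a load on stage 1's tap.
Stage 1's lower leg becomes R2‖(R3+R4) = 8.854 kΩ, so V_mid = 11.1 × 8.854/23.85 = 4.120 V.
Stage 2 is itself unloaded: V_out = V_mid × R4/(R3+R4) = 4.120 × 1.29/10.18 = 0.522 V.

V_out ≈ 0.522 V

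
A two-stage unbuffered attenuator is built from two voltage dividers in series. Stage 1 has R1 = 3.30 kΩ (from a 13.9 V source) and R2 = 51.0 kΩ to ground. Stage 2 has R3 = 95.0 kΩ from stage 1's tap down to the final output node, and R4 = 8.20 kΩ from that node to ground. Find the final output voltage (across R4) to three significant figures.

Stage 2 presents R3+R4 = 103.2 kΩ as a load on stage 1's tap.
Stage 1's lower leg becomes R2‖(R3+R4) = 34.13 kΩ, so V_mid = 13.9 × 34.13/37.43 = 12.67 V.
Stage 2 is itself unloaded: V_out = V_mid × R4/(R3+R4) = 12.67 × 8.20/103.2 = 1.01 V.

V_out ≈ 1.01 V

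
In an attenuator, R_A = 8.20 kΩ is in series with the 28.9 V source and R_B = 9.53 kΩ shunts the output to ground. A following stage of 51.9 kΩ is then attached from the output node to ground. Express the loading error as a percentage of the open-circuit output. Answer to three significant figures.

7.83 %

The divider's output (Thévenin) resistance is R_A‖R_B = 4.408 kΩ.
Fractional drop under load = R_th/(R_th + R_L) = 4.408 / (4.408 + 51.9) = 0.07828.
So the output falls by 7.83 %.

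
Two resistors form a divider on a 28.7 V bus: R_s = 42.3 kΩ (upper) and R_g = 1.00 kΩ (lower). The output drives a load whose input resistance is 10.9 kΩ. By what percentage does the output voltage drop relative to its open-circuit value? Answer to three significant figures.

8.23 %

The divider's output (Thévenin) resistance is R_s‖R_g = 0.9769 kΩ.
Fractional drop under load = R_th/(R_th + R_L) = 0.9769 / (0.9769 + 10.9) = 0.08225.
So the output falls by 8.23 %.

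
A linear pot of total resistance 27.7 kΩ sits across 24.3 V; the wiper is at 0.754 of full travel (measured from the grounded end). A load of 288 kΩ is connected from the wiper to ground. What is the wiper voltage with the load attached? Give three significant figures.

V ≈ 18.0 V

The wiper splits the pot into (1−α)R = 6.814 kΩ above and αR = 20.89 kΩ below.
Lower section ‖ load = 19.47 kΩ.
V_wiper = 24.3 × 19.47/(6.814 + 19.47) = 18.0 V.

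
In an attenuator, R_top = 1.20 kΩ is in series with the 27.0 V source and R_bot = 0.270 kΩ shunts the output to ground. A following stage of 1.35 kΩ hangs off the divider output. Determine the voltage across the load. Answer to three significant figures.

V_out ≈ 4.26 V

The load sits in parallel with R_bot: R_bot‖R_L = (270 × 1350) / (270 + 1350) = 225.0 Ω.
V_out = 27.0 × 225.0 / (1200 + 225.0) = 27.0 × 225.0/1425 = 4.26 V.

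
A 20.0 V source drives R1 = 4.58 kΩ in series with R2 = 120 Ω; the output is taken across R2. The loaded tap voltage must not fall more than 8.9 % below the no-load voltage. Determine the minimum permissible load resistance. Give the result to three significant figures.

Output resistance R_th = R1‖R2 = (4580 × 120)/4700 = 116.9 Ω.
The fractional drop is R_th/(R_th + R_L); requiring this ≤ 0.0890 gives R_L ≥ R_th(1/0.0890 − 1) = 116.9 × 10.24 = 1.20 kΩ.

R_L(min) ≈ 1.20 kΩ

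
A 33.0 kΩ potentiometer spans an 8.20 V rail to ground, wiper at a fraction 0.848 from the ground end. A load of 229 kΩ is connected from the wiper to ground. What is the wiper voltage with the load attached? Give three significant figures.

V ≈ 6.83 V

The wiper splits the pot into (1−α)R = 5.016 kΩ above and αR = 27.98 kΩ below.
Lower section ‖ load = 24.94 kΩ.
V_wiper = 8.20 × 24.94/(5.016 + 24.94) = 6.83 V.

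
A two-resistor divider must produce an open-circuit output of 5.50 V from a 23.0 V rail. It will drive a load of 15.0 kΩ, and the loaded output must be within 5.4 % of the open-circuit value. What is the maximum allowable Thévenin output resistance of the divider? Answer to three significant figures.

Loading drop = R_th/(R_th + R_L) ≤ 0.0540, so R_th ≤ R_L · ε/(1−ε) = 15.0 kΩ × 0.0540/0.9460 = 856 Ω.
(Any R1, R2 with R2/(R1+R2) = 0.239 and R1‖R2 ≤ 856 Ω will meet the spec.)

R_th ≤ 856 Ω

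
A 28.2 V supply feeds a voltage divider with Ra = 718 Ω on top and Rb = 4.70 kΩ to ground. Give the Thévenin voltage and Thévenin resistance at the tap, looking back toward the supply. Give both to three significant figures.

V_th = 24.5 V, R_th = 623 Ω

V_th is the open-circuit tap voltage: 28.2 × 4700/(718 + 4700) = 24.5 V.
With the supply zeroed, Ra and Rb appear in parallel from the tap: R_th = Ra‖Rb = (718 × 4700)/5418 = 623 Ω.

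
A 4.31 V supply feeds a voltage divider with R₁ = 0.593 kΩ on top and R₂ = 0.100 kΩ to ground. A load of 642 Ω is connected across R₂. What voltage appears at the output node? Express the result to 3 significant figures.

V_out ≈ 0.549 V

The load sits in parallel with R₂: R₂‖R_L = (100 × 642) / (100 + 642) = 86.52 Ω.
V_out = 4.31 × 86.52 / (593 + 86.52) = 4.31 × 86.52/679.5 = 0.549 V.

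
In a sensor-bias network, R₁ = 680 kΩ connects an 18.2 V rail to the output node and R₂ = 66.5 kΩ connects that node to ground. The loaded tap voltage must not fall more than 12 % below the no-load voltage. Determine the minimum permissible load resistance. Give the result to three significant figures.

Output resistance R_th = R₁‖R₂ = (680 × 66.5)/746.5 = 60.58 kΩ.
The fractional drop is R_th/(R_th + R_L); requiring this ≤ 0.120 gives R_L ≥ R_th(1/0.120 − 1) = 60.58 × 7.333 = 444 kΩ.

R_L(min) ≈ 444 kΩ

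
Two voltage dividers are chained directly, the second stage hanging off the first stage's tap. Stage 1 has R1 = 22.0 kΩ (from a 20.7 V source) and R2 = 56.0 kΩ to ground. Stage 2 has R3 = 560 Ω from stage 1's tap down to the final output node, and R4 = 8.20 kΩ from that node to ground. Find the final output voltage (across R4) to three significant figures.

V_out ≈ 4.96 V

Stage 2 presents R3+R4 = 8760 Ω as a load on stage 1's tap.
Stage 1's lower leg becomes R2‖(R3+R4) = 7575 Ω, so V_mid = 20.7 × 7575/29580 = 5.302 V.
Stage 2 is itself unloaded: V_out = V_mid × R4/(R3+R4) = 5.302 × 8200/8760 = 4.96 V.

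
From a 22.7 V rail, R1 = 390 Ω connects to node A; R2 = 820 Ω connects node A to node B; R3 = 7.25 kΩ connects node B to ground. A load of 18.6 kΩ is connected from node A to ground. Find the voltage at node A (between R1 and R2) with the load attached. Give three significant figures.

V ≈ 21.2 V

Below node A the series string R2+R3 = 8070 Ω sits in parallel with the 18600 Ω load: 5628 Ω.
V_A = 22.7 × 5628/(390 + 5628) = 21.2 V.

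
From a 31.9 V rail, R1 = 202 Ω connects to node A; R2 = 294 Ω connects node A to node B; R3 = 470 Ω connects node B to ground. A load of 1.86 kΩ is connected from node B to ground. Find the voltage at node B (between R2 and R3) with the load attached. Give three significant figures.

At node B, R3 is in parallel with the load: R3‖R_L = 375.2 Ω.
Below node A the resistance is R2 + (R3‖R_L) = 669.2 Ω, so V_A = 31.9 × 669.2/871.2 = 24.50 V.
Then V_B = V_A × (R3‖R_L)/(R2 + R3‖R_L) = 24.50 × 375.2/669.2 = 13.7 V.

V ≈ 13.7 V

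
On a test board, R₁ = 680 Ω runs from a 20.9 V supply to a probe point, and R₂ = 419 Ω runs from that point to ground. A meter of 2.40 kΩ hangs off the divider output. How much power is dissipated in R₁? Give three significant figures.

Total resistance from the source is R₁ + (R₂‖R_L) = 1037 Ω, so I = 20.9/1037 Ω = 20.16 mA.
P = I²·R₁ = (20.16 mA)² × 680 Ω = 276 mW.

P ≈ 276 mW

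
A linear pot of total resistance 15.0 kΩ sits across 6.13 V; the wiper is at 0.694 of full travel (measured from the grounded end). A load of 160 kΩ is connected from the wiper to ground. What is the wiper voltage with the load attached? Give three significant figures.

The wiper splits the pot into (1−α)R = 4.590 kΩ above and αR = 10.41 kΩ below.
Lower section ‖ load = 9.774 kΩ.
V_wiper = 6.13 × 9.774/(4.590 + 9.774) = 4.17 V.

V ≈ 4.17 V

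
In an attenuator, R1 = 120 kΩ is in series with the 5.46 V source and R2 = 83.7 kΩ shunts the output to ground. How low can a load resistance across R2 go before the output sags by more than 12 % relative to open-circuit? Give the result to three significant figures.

Output resistance R_th = R1‖R2 = (120 × 83.7)/203.7 = 49.31 kΩ.
The fractional drop is R_th/(R_th + R_L); requiring this ≤ 0.120 gives R_L ≥ R_th(1/0.120 − 1) = 49.31 × 7.333 = 362 kΩ.

R_L(min) ≈ 362 kΩ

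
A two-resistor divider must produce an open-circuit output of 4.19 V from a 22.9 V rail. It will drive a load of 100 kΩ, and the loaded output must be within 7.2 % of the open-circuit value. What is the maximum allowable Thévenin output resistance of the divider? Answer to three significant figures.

Loading drop = R_th/(R_th + R_L) ≤ 0.0720, so R_th ≤ R_L · ε/(1−ε) = 100 kΩ × 0.0720/0.9280 = 7.76 kΩ.

R_th ≤ 7.76 kΩ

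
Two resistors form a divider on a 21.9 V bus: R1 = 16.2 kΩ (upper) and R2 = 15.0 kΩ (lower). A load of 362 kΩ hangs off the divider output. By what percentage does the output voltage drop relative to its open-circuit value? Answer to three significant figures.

The divider's output (Thévenin) resistance is R1‖R2 = 7.788 kΩ.
Fractional drop under load = R_th/(R_th + R_L) = 7.788 / (7.788 + 362) = 0.02106.
So the output falls by 2.11 %.

2.11 %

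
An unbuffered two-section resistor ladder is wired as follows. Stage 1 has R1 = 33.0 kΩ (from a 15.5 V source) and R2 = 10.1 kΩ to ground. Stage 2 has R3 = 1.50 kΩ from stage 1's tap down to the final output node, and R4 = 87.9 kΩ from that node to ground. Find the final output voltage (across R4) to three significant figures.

Stage 2 presents R3+R4 = 89.40 kΩ as a load on stage 1's tap.
Stage 1's lower leg becomes R2‖(R3+R4) = 9.075 kΩ, so V_mid = 15.5 × 9.075/42.07 = 3.343 V.
Stage 2 is itself unloaded: V_out = V_mid × R4/(R3+R4) = 3.343 × 87.9/89.40 = 3.29 V.

V_out ≈ 3.29 V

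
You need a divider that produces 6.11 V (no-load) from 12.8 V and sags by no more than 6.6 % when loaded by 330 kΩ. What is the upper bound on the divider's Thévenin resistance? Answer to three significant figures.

R_th ≤ 23.3 kΩ

Loading drop = R_th/(R_th + R_L) ≤ 0.0660, so R_th ≤ R_L · ε/(1−ε) = 330 kΩ × 0.0660/0.9340 = 23.3 kΩ.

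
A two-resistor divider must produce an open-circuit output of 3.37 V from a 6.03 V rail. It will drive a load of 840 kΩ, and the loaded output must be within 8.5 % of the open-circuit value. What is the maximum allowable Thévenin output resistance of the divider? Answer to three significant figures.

R_th ≤ 78.0 kΩ

Loading drop = R_th/(R_th + R_L) ≤ 0.0850, so R_th ≤ R_L · ε/(1−ε) = 840 kΩ × 0.0850/0.9150 = 78.0 kΩ.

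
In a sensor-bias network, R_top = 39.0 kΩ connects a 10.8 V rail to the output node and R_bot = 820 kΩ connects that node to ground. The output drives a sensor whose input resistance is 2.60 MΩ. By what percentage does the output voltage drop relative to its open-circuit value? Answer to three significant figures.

1.41 %

The divider's output (Thévenin) resistance is R_top‖R_bot = 37.23 kΩ.
Fractional drop under load = R_th/(R_th + R_L) = 37.23 / (37.23 + 2600) = 0.01412.
So the output falls by 1.41 %.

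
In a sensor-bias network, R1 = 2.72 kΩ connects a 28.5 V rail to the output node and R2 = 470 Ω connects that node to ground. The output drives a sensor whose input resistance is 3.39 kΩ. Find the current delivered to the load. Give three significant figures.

R2‖R_L = 412.8 Ω; V_out = 28.5 × 412.8/3133 = 3.755 V.
I_L = V_out / R_L = 3.755 / 3.39 kΩ = 1.11 mA.

I_L ≈ 1.11 mA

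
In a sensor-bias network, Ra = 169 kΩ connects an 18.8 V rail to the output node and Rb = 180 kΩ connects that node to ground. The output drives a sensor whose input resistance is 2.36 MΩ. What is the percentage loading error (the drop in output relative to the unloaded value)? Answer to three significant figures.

The divider's output (Thévenin) resistance is Ra‖Rb = 87.16 kΩ.
Fractional drop under load = R_th/(R_th + R_L) = 87.16 / (87.16 + 2360) = 0.03562.
So the output falls by 3.56 %.

3.56 %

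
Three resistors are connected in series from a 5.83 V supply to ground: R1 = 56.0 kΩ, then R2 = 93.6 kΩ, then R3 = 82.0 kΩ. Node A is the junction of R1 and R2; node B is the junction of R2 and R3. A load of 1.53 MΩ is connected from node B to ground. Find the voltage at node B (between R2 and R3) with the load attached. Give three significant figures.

At node B, R3 is in parallel with the load: R3‖R_L = 77.83 kΩ.
Below node A the resistance is R2 + (R3‖R_L) = 171.4 kΩ, so V_A = 5.83 × 171.4/227.4 = 4.394 V.
Then V_B = V_A × (R3‖R_L)/(R2 + R3‖R_L) = 4.394 × 77.83/171.4 = 2.00 V.

V ≈ 2.00 V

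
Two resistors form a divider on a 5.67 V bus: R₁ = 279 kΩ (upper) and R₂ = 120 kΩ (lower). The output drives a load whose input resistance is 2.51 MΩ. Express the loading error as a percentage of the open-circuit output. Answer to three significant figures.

The divider's output (Thévenin) resistance is R₁‖R₂ = 83.91 kΩ.
Fractional drop under load = R_th/(R_th + R_L) = 83.91 / (83.91 + 2510) = 0.03235.
So the output falls by 3.23 %.

3.23 %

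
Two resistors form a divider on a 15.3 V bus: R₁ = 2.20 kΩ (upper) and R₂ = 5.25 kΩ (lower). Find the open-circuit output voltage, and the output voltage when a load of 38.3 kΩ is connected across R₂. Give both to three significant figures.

Open-circuit: V = 15.3 × 5.25/(2.20 + 5.25) = 10.8 V.
With the load, R₂ becomes R₂‖R_L = 4.617 kΩ, so V = 15.3 × 4.617/6.817 = 10.4 V.

Unloaded: 10.8 V; loaded: 10.4 V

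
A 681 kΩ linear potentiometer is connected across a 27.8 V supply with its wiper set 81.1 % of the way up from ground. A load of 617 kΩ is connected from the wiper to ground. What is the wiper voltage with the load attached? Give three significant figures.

V ≈ 19.3 V

The wiper splits the pot into (1−α)R = 128.7 kΩ above and αR = 552.3 kΩ below.
Lower section ‖ load = 291.4 kΩ.
V_wiper = 27.8 × 291.4/(128.7 + 291.4) = 19.3 V.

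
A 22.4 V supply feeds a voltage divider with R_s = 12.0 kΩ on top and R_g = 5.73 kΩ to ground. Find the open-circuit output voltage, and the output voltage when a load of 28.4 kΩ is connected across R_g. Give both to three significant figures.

Unloaded: 7.24 V; loaded: 6.37 V

Open-circuit: V = 22.4 × 5.73/(12.0 + 5.73) = 7.24 V.
With the load, R_g becomes R_g‖R_L = 4.768 kΩ, so V = 22.4 × 4.768/16.77 = 6.37 V.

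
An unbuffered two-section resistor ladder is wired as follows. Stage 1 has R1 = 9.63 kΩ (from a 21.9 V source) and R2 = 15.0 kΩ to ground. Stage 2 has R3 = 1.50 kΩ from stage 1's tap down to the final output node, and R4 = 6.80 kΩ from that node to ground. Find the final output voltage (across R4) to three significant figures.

Stage 2 presents R3+R4 = 8.300 kΩ as a load on stage 1's tap.
Stage 1's lower leg becomes R2‖(R3+R4) = 5.343 kΩ, so V_mid = 21.9 × 5.343/14.97 = 7.815 V.
Stage 2 is itself unloaded: V_out = V_mid × R4/(R3+R4) = 7.815 × 6.80/8.300 = 6.40 V.

V_out ≈ 6.40 V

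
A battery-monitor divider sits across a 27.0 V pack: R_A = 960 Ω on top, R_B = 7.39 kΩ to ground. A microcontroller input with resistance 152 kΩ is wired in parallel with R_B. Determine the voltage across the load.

The load sits in parallel with R_B: R_B‖R_L = (7390 × 152000) / (7390 + 152000) = 7047 Ω.
V_out = 27.0 × 7047 / (960 + 7047) = 27.0 × 7047/8007 = 23.8 V.

V_out ≈ 23.8 V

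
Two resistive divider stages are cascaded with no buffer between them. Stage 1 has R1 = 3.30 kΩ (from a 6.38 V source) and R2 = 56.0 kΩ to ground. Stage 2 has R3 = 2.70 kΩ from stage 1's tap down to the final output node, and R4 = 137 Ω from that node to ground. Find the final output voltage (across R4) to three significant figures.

Stage 2 presents R3+R4 = 2837 Ω as a load on stage 1's tap.
Stage 1's lower leg becomes R2‖(R3+R4) = 2700 Ω, so V_mid = 6.38 × 2700/6000 = 2.871 V.
Stage 2 is itself unloaded: V_out = V_mid × R4/(R3+R4) = 2.871 × 137/2837 = 0.139 V.

V_out ≈ 0.139 V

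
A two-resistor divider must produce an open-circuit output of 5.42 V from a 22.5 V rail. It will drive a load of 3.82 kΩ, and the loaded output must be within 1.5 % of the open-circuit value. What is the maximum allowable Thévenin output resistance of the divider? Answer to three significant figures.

Loading drop = R_th/(R_th + R_L) ≤ 0.0150, so R_th ≤ R_L · ε/(1−ε) = 3.82 kΩ × 0.0150/0.9850 = 58.2 Ω.

R_th ≤ 58.2 Ω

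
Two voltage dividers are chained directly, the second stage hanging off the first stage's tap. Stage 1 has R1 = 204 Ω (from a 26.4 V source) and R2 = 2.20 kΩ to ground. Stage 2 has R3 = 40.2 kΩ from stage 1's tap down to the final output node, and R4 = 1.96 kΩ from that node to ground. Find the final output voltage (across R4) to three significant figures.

Stage 2 presents R3+R4 = 42160 Ω as a load on stage 1's tap.
Stage 1's lower leg becomes R2‖(R3+R4) = 2091 Ω, so V_mid = 26.4 × 2091/2295 = 24.05 V.
Stage 2 is itself unloaded: V_out = V_mid × R4/(R3+R4) = 24.05 × 1960/42160 = 1.12 V.

V_out ≈ 1.12 V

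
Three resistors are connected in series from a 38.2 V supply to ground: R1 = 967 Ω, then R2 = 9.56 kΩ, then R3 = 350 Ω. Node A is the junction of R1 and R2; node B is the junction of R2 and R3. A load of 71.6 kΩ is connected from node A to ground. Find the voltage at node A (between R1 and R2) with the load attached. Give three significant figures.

Below node A the series string R2+R3 = 9910 Ω sits in parallel with the 71600 Ω load: 8705 Ω.
V_A = 38.2 × 8705/(967 + 8705) = 34.4 V.

V ≈ 34.4 V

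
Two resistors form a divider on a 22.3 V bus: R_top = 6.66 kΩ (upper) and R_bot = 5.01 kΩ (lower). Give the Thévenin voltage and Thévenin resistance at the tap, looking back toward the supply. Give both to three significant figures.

V_th is the open-circuit tap voltage: 22.3 × 5.01/(6.66 + 5.01) = 9.57 V.
With the supply zeroed, R_top and R_bot appear in parallel from the tap: R_th = R_top‖R_bot = (6.66 × 5.01)/11.67 = 2.86 kΩ.

V_th = 9.57 V, R_th = 2.86 kΩ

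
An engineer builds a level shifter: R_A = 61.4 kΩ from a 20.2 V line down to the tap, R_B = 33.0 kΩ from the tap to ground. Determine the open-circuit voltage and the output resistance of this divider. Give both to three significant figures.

V_th is the open-circuit tap voltage: 20.2 × 33.0/(61.4 + 33.0) = 7.06 V.
With the supply zeroed, R_A and R_B appear in parallel from the tap: R_th = R_A‖R_B = (61.4 × 33.0)/94.40 = 21.5 kΩ.

V_th = 7.06 V, R_th = 21.5 kΩ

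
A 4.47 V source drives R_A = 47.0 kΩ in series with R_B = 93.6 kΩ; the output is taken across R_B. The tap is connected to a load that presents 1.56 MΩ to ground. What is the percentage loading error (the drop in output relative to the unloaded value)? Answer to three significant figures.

The divider's output (Thévenin) resistance is R_A‖R_B = 31.29 kΩ.
Fractional drop under load = R_th/(R_th + R_L) = 31.29 / (31.29 + 1560) = 0.01966.
So the output falls by 1.97 %.

1.97 %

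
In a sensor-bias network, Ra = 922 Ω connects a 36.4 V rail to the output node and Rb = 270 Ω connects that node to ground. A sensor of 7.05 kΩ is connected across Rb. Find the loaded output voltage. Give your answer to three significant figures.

The load sits in parallel with Rb: Rb‖R_L = (270 × 7050) / (270 + 7050) = 260.0 Ω.
V_out = 36.4 × 260.0 / (922 + 260.0) = 36.4 × 260.0/1182 = 8.01 V.

V_out ≈ 8.01 V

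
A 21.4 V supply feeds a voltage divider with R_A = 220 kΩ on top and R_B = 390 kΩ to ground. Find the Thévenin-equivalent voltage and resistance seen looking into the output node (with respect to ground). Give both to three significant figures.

V_th is the open-circuit tap voltage: 21.4 × 390/(220 + 390) = 13.7 V.
With the supply zeroed, R_A and R_B appear in parallel from the tap: R_th = R_A‖R_B = (220 × 390)/610.0 = 141 kΩ.

V_th = 13.7 V, R_th = 141 kΩ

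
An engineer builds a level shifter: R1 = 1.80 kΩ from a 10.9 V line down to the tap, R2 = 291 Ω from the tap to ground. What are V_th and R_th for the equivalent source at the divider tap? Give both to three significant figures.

V_th is the open-circuit tap voltage: 10.9 × 291/(1800 + 291) = 1.52 V.
With the supply zeroed, R1 and R2 appear in parallel from the tap: R_th = R1‖R2 = (1800 × 291)/2091 = 251 Ω.

V_th = 1.52 V, R_th = 251 Ω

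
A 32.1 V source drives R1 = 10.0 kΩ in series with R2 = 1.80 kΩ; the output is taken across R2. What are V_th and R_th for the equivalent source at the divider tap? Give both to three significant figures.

V_th is the open-circuit tap voltage: 32.1 × 1.80/(10.0 + 1.80) = 4.90 V.
With the supply zeroed, R1 and R2 appear in parallel from the tap: R_th = R1‖R2 = (10.0 × 1.80)/11.80 = 1.53 kΩ.

V_th = 4.90 V, R_th = 1.53 kΩ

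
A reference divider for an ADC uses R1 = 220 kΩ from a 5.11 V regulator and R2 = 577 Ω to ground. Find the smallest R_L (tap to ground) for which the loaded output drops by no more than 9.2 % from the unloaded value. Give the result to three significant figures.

R_L(min) ≈ 5.68 kΩ

Output resistance R_th = R1‖R2 = (220000 × 577)/220600 = 575.5 Ω.
The fractional drop is R_th/(R_th + R_L); requiring this ≤ 0.0920 gives R_L ≥ R_th(1/0.0920 − 1) = 575.5 × 9.870 = 5.68 kΩ.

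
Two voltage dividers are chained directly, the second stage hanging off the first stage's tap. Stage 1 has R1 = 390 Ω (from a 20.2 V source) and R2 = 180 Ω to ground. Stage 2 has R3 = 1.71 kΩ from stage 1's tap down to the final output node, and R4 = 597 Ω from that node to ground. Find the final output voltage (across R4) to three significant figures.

Stage 2 presents R3+R4 = 2307 Ω as a load on stage 1's tap.
Stage 1's lower leg becomes R2‖(R3+R4) = 167.0 Ω, so V_mid = 20.2 × 167.0/557.0 = 6.056 V.
Stage 2 is itself unloaded: V_out = V_mid × R4/(R3+R4) = 6.056 × 597/2307 = 1.57 V.

V_out ≈ 1.57 V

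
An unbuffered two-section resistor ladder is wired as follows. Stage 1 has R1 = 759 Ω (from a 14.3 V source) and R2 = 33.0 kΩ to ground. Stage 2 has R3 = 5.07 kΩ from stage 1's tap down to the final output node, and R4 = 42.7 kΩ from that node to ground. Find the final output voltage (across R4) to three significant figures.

V_out ≈ 12.3 V

Stage 2 presents R3+R4 = 47770 Ω as a load on stage 1's tap.
Stage 1's lower leg becomes R2‖(R3+R4) = 19520 Ω, so V_mid = 14.3 × 19520/20280 = 13.76 V.
Stage 2 is itself unloaded: V_out = V_mid × R4/(R3+R4) = 13.76 × 42700/47770 = 12.3 V.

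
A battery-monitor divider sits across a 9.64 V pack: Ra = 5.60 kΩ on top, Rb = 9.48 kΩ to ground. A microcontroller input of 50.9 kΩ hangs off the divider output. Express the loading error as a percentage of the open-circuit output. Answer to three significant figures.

6.47 %

The divider's output (Thévenin) resistance is Ra‖Rb = 3.520 kΩ.
Fractional drop under load = R_th/(R_th + R_L) = 3.520 / (3.520 + 50.9) = 0.06469.
So the output falls by 6.47 %.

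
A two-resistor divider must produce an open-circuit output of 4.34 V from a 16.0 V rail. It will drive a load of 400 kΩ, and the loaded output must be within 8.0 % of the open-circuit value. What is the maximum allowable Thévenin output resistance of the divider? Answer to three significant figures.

Loading drop = R_th/(R_th + R_L) ≤ 0.0800, so R_th ≤ R_L · ε/(1−ε) = 400 kΩ × 0.0800/0.9200 = 34.8 kΩ.

R_th ≤ 34.8 kΩ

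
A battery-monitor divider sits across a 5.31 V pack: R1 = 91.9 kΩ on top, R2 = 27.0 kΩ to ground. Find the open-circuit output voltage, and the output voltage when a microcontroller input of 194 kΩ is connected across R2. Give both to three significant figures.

Open-circuit: V = 5.31 × 27.0/(91.9 + 27.0) = 1.21 V.
With the load, R2 becomes R2‖R_L = 23.70 kΩ, so V = 5.31 × 23.70/115.6 = 1.09 V.

Unloaded: 1.21 V; loaded: 1.09 V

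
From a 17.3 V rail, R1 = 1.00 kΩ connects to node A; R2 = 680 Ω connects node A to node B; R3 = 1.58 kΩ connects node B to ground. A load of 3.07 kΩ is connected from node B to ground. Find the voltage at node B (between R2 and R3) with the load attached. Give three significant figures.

At node B, R3 is in parallel with the load: R3‖R_L = 1043 Ω.
Below node A the resistance is R2 + (R3‖R_L) = 1723 Ω, so V_A = 17.3 × 1723/2723 = 10.95 V.
Then V_B = V_A × (R3‖R_L)/(R2 + R3‖R_L) = 10.95 × 1043/1723 = 6.63 V.

V ≈ 6.63 V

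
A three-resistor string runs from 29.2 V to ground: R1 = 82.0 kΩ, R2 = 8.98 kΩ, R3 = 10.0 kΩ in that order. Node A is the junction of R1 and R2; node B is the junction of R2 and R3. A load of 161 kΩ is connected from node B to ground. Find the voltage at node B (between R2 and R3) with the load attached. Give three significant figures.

At node B, R3 is in parallel with the load: R3‖R_L = 9.415 kΩ.
Below node A the resistance is R2 + (R3‖R_L) = 18.40 kΩ, so V_A = 29.2 × 18.40/100.4 = 5.350 V.
Then V_B = V_A × (R3‖R_L)/(R2 + R3‖R_L) = 5.350 × 9.415/18.40 = 2.74 V.

V ≈ 2.74 V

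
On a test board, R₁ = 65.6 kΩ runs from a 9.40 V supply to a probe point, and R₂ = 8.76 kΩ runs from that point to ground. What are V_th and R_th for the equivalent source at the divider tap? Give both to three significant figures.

V_th = 1.11 V, R_th = 7.73 kΩ

V_th is the open-circuit tap voltage: 9.40 × 8.76/(65.6 + 8.76) = 1.11 V.
With the supply zeroed, R₁ and R₂ appear in parallel from the tap: R_th = R₁‖R₂ = (65.6 × 8.76)/74.36 = 7.73 kΩ.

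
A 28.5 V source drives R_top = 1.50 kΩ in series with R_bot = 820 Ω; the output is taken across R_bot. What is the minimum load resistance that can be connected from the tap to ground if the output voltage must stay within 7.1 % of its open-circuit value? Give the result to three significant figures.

R_L(min) ≈ 6.94 kΩ

Output resistance R_th = R_top‖R_bot = (1500 × 820)/2320 = 530.2 Ω.
The fractional drop is R_th/(R_th + R_L); requiring this ≤ 0.0710 gives R_L ≥ R_th(1/0.0710 − 1) = 530.2 × 13.08 = 6.94 kΩ.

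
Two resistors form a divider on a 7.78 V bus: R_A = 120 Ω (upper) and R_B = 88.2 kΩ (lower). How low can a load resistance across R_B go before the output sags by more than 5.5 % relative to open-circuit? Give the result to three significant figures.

Output resistance R_th = R_A‖R_B = (120 × 88200)/88320 = 119.8 Ω.
The fractional drop is R_th/(R_th + R_L); requiring this ≤ 0.0550 gives R_L ≥ R_th(1/0.0550 − 1) = 119.8 × 17.18 = 2.06 kΩ.

R_L(min) ≈ 2.06 kΩ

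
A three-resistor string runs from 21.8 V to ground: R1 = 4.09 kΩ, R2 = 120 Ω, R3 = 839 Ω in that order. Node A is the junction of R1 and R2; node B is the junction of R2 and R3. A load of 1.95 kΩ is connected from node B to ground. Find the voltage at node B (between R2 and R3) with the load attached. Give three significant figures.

V ≈ 2.67 V

At node B, R3 is in parallel with the load: R3‖R_L = 586.6 Ω.
Below node A the resistance is R2 + (R3‖R_L) = 706.6 Ω, so V_A = 21.8 × 706.6/4797 = 3.211 V.
Then V_B = V_A × (R3‖R_L)/(R2 + R3‖R_L) = 3.211 × 586.6/706.6 = 2.67 V.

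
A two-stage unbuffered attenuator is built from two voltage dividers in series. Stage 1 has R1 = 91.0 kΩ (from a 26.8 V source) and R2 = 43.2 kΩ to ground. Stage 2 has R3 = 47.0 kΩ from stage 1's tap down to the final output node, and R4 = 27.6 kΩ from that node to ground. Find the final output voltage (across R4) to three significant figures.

V_out ≈ 2.29 V

Stage 2 presents R3+R4 = 74.60 kΩ as a load on stage 1's tap.
Stage 1's lower leg becomes R2‖(R3+R4) = 27.36 kΩ, so V_mid = 26.8 × 27.36/118.4 = 6.195 V.
Stage 2 is itself unloaded: V_out = V_mid × R4/(R3+R4) = 6.195 × 27.6/74.60 = 2.29 V.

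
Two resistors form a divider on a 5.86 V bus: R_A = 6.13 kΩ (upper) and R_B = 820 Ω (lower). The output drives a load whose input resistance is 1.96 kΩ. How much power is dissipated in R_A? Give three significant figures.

P ≈ 4.68 mW

Total resistance from the source is R_A + (R_B‖R_L) = 6708 Ω, so I = 5.86/6708 Ω = 0.8736 mA.
P = I²·R_A = (0.8736 mA)² × 6.13 kΩ = 4.68 mW.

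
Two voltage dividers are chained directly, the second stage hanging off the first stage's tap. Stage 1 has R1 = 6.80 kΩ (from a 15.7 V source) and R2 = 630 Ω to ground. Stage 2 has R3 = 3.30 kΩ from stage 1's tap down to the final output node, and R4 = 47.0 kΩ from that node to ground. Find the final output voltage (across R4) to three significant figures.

Stage 2 presents R3+R4 = 50300 Ω as a load on stage 1's tap.
Stage 1's lower leg becomes R2‖(R3+R4) = 622.2 Ω, so V_mid = 15.7 × 622.2/7422 = 1.316 V.
Stage 2 is itself unloaded: V_out = V_mid × R4/(R3+R4) = 1.316 × 47000/50300 = 1.23 V.

V_out ≈ 1.23 V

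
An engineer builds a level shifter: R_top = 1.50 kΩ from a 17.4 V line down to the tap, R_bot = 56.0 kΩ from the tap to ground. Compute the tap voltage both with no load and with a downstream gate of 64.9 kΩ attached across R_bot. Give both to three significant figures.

Open-circuit: V = 17.4 × 56.0/(1.50 + 56.0) = 16.9 V.
With the load, R_bot becomes R_bot‖R_L = 30.06 kΩ, so V = 17.4 × 30.06/31.56 = 16.6 V.

Unloaded: 16.9 V; loaded: 16.6 V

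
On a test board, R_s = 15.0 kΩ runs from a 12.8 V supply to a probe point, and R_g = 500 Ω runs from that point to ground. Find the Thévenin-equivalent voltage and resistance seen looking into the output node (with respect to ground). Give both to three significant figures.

V_th = 0.413 V, R_th = 484 Ω

V_th is the open-circuit tap voltage: 12.8 × 500/(15000 + 500) = 0.413 V.
With the supply zeroed, R_s and R_g appear in parallel from the tap: R_th = R_s‖R_g = (15000 × 500)/15500 = 484 Ω.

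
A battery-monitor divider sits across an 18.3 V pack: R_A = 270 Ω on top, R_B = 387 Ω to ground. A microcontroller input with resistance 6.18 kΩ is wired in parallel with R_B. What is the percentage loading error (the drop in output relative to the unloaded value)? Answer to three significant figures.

2.51 %

The divider's output (Thévenin) resistance is R_A‖R_B = 159.0 Ω.
Fractional drop under load = R_th/(R_th + R_L) = 159.0 / (159.0 + 6180) = 0.02509.
So the output falls by 2.51 %.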